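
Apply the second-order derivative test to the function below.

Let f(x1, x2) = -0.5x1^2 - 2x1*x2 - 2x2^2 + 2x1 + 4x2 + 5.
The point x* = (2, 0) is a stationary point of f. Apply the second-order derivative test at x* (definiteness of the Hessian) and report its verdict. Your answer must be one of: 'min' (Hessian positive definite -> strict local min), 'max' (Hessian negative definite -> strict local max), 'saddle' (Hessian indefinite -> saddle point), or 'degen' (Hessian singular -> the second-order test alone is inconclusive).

Compute the Hessian H = grad^2 f:
  H = [[-1, -2], [-2, -4]]
Verify stationarity: grad f(x*) = H x* + g = (0, 0).
Eigenvalues of H: -5, 0.
H has a zero eigenvalue (singular; negative semidefinite but not definite), so H is neither positive definite, negative definite, nor indefinite. The second-order test alone is inconclusive -> degen.
(Indeed, f is constant along the null direction of H through x*, so x* is not a strict local extremum.)

degen


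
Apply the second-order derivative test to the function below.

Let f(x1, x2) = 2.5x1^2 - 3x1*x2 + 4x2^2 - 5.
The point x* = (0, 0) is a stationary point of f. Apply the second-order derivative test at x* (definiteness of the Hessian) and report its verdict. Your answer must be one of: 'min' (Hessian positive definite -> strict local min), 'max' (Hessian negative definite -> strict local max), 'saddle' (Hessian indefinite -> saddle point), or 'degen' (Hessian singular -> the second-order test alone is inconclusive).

Compute the Hessian H = grad^2 f:
  H = [[5, -3], [-3, 8]]
Verify stationarity: grad f(x*) = H x* + g = (0, 0).
Eigenvalues of H: 3.1459, 9.8541.
Both eigenvalues > 0, so H is positive definite -> x* is a strict local min.

min


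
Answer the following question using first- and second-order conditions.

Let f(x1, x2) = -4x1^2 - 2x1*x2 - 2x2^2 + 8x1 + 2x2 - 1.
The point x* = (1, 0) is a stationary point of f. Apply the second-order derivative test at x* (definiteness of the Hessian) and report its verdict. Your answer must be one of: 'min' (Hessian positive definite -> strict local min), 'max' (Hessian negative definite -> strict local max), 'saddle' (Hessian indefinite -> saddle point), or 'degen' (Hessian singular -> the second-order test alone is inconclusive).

Compute the Hessian H = grad^2 f:
  H = [[-8, -2], [-2, -4]]
Verify stationarity: grad f(x*) = H x* + g = (0, 0).
Eigenvalues of H: -8.8284, -3.1716.
Both eigenvalues < 0, so H is negative definite -> x* is a strict local max.

max


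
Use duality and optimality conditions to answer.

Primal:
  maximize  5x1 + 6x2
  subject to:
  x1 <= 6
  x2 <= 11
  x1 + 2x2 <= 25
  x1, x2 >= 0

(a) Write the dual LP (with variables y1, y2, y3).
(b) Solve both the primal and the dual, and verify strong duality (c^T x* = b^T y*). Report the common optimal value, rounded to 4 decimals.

The standard primal-dual pair for 'max c^T x s.t. A x <= b, x >= 0' is:
  Dual:  min b^T y  s.t.  A^T y >= c,  y >= 0.

So the dual LP is:
  minimize  6y1 + 11y2 + 25y3
  subject to:
    y1 + y3 >= 5
    y2 + 2y3 >= 6
    y1, y2, y3 >= 0

Solving the primal: x* = (6, 9.5).
  primal value c^T x* = 87.
Solving the dual: y* = (2, 0, 3).
  dual value b^T y* = 87.
Strong duality: c^T x* = b^T y*. Confirmed.

87


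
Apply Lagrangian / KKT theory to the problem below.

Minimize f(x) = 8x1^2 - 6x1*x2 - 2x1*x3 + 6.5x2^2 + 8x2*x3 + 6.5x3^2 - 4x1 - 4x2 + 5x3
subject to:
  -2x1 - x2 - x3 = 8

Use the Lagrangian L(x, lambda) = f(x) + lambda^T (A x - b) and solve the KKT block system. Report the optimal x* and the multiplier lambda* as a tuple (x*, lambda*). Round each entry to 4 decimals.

Form the Lagrangian:
  L(x, lambda) = (1/2) x^T Q x + c^T x + lambda^T (A x - b)
Stationarity (grad_x L = 0): Q x + c + A^T lambda = 0.
Primal feasibility: A x = b.

This gives the KKT block system:
  [ Q   A^T ] [ x     ]   [-c ]
  [ A    0  ] [ lambda ] = [ b ]

Solving the linear system:
  x*      = (-2.6436, -1.5138, -1.1989)
  lambda* = (-17.4088)
  f(x*)   = 74.953

x* = (-2.6436, -1.5138, -1.1989), lambda* = (-17.4088)


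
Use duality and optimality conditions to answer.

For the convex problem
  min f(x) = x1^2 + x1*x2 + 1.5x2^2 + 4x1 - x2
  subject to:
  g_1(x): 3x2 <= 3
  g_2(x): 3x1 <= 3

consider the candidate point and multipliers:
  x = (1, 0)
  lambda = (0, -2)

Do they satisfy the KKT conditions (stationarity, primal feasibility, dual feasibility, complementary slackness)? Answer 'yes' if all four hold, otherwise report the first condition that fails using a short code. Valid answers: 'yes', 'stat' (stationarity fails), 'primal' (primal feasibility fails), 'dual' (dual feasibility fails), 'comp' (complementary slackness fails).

Gradient of f: grad f(x) = Q x + c = (6, 0)
Constraint values g_i(x) = a_i^T x - b_i:
  g_1((1, 0)) = -3
  g_2((1, 0)) = 0
Stationarity residual: grad f(x) + sum_i lambda_i a_i = (0, 0)
  -> stationarity OK
Primal feasibility (all g_i <= 0): OK
Dual feasibility (all lambda_i >= 0): FAILS
Complementary slackness (lambda_i * g_i(x) = 0 for all i): OK

Verdict: the first failing condition is dual_feasibility -> dual.

dual


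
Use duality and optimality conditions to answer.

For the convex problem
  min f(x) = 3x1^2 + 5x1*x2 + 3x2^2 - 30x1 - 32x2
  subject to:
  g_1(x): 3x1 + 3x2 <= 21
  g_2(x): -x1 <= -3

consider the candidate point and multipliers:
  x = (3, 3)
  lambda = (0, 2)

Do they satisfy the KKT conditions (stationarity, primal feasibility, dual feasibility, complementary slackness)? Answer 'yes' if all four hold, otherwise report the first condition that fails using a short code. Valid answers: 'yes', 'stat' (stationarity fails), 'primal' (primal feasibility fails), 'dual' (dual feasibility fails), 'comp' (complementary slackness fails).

Gradient of f: grad f(x) = Q x + c = (3, 1)
Constraint values g_i(x) = a_i^T x - b_i:
  g_1((3, 3)) = -3
  g_2((3, 3)) = 0
Stationarity residual: grad f(x) + sum_i lambda_i a_i = (1, 1)
  -> stationarity FAILS
Primal feasibility (all g_i <= 0): OK
Dual feasibility (all lambda_i >= 0): OK
Complementary slackness (lambda_i * g_i(x) = 0 for all i): OK

Verdict: the first failing condition is stationarity -> stat.

stat


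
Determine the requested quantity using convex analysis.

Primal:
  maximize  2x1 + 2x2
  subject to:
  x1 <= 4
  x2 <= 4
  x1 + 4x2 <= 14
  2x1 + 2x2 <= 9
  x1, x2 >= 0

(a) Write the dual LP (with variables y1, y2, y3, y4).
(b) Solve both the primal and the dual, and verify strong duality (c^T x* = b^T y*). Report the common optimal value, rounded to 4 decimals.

The standard primal-dual pair for 'max c^T x s.t. A x <= b, x >= 0' is:
  Dual:  min b^T y  s.t.  A^T y >= c,  y >= 0.

So the dual LP is:
  minimize  4y1 + 4y2 + 14y3 + 9y4
  subject to:
    y1 + y3 + 2y4 >= 2
    y2 + 4y3 + 2y4 >= 2
    y1, y2, y3, y4 >= 0

Solving the primal: x* = (4, 0.5).
  primal value c^T x* = 9.
Solving the dual: y* = (0, 0, 0, 1).
  dual value b^T y* = 9.
Strong duality: c^T x* = b^T y*. Confirmed.

9


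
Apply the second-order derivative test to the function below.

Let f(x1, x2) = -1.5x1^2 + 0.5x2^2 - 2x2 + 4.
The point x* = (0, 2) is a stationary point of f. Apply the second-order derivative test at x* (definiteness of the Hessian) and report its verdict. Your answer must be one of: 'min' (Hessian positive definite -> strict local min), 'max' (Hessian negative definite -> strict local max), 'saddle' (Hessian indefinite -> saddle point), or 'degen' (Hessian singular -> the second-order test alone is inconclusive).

Compute the Hessian H = grad^2 f:
  H = [[-3, 0], [0, 1]]
Verify stationarity: grad f(x*) = H x* + g = (0, 0).
Eigenvalues of H: -3, 1.
Eigenvalues have mixed signs, so H is indefinite -> x* is a saddle point.

saddle


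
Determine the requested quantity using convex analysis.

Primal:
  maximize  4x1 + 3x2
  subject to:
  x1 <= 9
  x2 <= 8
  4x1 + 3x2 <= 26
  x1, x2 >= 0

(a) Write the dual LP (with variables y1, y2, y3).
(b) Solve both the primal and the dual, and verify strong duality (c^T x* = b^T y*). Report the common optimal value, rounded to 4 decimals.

The standard primal-dual pair for 'max c^T x s.t. A x <= b, x >= 0' is:
  Dual:  min b^T y  s.t.  A^T y >= c,  y >= 0.

So the dual LP is:
  minimize  9y1 + 8y2 + 26y3
  subject to:
    y1 + 4y3 >= 4
    y2 + 3y3 >= 3
    y1, y2, y3 >= 0

Solving the primal: x* = (6.5, 0).
  primal value c^T x* = 26.
Solving the dual: y* = (0, 0, 1).
  dual value b^T y* = 26.
Strong duality: c^T x* = b^T y*. Confirmed.

26


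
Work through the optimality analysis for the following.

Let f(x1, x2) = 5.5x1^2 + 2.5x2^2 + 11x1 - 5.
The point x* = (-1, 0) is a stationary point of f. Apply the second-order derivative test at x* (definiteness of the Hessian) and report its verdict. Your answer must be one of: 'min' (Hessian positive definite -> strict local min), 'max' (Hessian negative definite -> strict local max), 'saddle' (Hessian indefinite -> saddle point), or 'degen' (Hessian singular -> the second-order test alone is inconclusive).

Compute the Hessian H = grad^2 f:
  H = [[11, 0], [0, 5]]
Verify stationarity: grad f(x*) = H x* + g = (0, 0).
Eigenvalues of H: 5, 11.
Both eigenvalues > 0, so H is positive definite -> x* is a strict local min.

min


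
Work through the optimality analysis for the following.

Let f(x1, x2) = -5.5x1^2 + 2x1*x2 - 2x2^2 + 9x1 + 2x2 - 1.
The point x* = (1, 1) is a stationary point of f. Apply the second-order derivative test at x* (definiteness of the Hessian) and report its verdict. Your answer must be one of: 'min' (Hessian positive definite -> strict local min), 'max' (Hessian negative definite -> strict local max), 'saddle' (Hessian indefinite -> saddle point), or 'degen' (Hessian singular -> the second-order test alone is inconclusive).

Compute the Hessian H = grad^2 f:
  H = [[-11, 2], [2, -4]]
Verify stationarity: grad f(x*) = H x* + g = (0, 0).
Eigenvalues of H: -11.5311, -3.4689.
Both eigenvalues < 0, so H is negative definite -> x* is a strict local max.

max


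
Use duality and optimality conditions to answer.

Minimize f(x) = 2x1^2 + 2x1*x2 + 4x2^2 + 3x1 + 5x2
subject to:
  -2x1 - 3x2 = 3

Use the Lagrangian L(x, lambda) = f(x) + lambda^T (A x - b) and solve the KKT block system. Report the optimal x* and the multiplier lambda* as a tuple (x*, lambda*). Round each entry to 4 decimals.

Form the Lagrangian:
  L(x, lambda) = (1/2) x^T Q x + c^T x + lambda^T (A x - b)
Stationarity (grad_x L = 0): Q x + c + A^T lambda = 0.
Primal feasibility: A x = b.

This gives the KKT block system:
  [ Q   A^T ] [ x     ]   [-c ]
  [ A    0  ] [ lambda ] = [ b ]

Solving the linear system:
  x*      = (-0.6136, -0.5909)
  lambda* = (-0.3182)
  f(x*)   = -1.9205

x* = (-0.6136, -0.5909), lambda* = (-0.3182)


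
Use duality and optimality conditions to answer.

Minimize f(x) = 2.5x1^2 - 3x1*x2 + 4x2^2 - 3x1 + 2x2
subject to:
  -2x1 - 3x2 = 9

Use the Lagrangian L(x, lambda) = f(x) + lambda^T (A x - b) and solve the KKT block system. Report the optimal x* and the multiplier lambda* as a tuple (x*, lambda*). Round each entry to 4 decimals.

Form the Lagrangian:
  L(x, lambda) = (1/2) x^T Q x + c^T x + lambda^T (A x - b)
Stationarity (grad_x L = 0): Q x + c + A^T lambda = 0.
Primal feasibility: A x = b.

This gives the KKT block system:
  [ Q   A^T ] [ x     ]   [-c ]
  [ A    0  ] [ lambda ] = [ b ]

Solving the linear system:
  x*      = (-1.646, -1.9027)
  lambda* = (-2.7611)
  f(x*)   = 12.9912

x* = (-1.646, -1.9027), lambda* = (-2.7611)


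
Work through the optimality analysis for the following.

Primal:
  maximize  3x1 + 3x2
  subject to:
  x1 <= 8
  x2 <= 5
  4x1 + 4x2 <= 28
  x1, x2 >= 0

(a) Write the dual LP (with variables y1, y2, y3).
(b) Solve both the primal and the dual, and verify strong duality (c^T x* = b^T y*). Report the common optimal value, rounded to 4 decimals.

The standard primal-dual pair for 'max c^T x s.t. A x <= b, x >= 0' is:
  Dual:  min b^T y  s.t.  A^T y >= c,  y >= 0.

So the dual LP is:
  minimize  8y1 + 5y2 + 28y3
  subject to:
    y1 + 4y3 >= 3
    y2 + 4y3 >= 3
    y1, y2, y3 >= 0

Solving the primal: x* = (7, 0).
  primal value c^T x* = 21.
Solving the dual: y* = (0, 0, 0.75).
  dual value b^T y* = 21.
Strong duality: c^T x* = b^T y*. Confirmed.

21


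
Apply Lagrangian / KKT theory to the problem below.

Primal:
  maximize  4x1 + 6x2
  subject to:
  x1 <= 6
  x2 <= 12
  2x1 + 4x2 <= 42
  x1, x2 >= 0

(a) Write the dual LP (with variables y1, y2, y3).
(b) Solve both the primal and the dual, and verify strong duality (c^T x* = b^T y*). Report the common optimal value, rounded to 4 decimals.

The standard primal-dual pair for 'max c^T x s.t. A x <= b, x >= 0' is:
  Dual:  min b^T y  s.t.  A^T y >= c,  y >= 0.

So the dual LP is:
  minimize  6y1 + 12y2 + 42y3
  subject to:
    y1 + 2y3 >= 4
    y2 + 4y3 >= 6
    y1, y2, y3 >= 0

Solving the primal: x* = (6, 7.5).
  primal value c^T x* = 69.
Solving the dual: y* = (1, 0, 1.5).
  dual value b^T y* = 69.
Strong duality: c^T x* = b^T y*. Confirmed.

69


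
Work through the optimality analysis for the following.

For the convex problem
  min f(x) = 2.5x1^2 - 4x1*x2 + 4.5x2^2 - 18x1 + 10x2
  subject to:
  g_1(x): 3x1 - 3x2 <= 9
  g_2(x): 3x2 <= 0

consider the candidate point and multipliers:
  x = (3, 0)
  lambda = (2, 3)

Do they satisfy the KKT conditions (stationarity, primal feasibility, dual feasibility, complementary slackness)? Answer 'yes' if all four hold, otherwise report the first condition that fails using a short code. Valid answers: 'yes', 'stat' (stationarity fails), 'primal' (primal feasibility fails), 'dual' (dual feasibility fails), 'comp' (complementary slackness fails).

Gradient of f: grad f(x) = Q x + c = (-3, -2)
Constraint values g_i(x) = a_i^T x - b_i:
  g_1((3, 0)) = 0
  g_2((3, 0)) = 0
Stationarity residual: grad f(x) + sum_i lambda_i a_i = (3, 1)
  -> stationarity FAILS
Primal feasibility (all g_i <= 0): OK
Dual feasibility (all lambda_i >= 0): OK
Complementary slackness (lambda_i * g_i(x) = 0 for all i): OK

Verdict: the first failing condition is stationarity -> stat.

stat


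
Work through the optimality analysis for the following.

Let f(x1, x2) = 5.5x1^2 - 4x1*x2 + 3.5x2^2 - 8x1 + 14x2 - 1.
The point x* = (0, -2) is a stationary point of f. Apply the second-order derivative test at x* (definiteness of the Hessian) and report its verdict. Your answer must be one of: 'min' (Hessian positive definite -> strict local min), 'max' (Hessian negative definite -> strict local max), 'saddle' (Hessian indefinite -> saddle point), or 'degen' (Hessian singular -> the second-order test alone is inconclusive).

Compute the Hessian H = grad^2 f:
  H = [[11, -4], [-4, 7]]
Verify stationarity: grad f(x*) = H x* + g = (0, 0).
Eigenvalues of H: 4.5279, 13.4721.
Both eigenvalues > 0, so H is positive definite -> x* is a strict local min.

min


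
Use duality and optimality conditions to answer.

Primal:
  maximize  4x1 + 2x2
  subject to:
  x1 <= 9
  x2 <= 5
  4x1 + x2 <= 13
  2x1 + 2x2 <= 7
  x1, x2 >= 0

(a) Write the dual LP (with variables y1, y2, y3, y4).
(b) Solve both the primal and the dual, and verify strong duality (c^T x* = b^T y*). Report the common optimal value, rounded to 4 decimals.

The standard primal-dual pair for 'max c^T x s.t. A x <= b, x >= 0' is:
  Dual:  min b^T y  s.t.  A^T y >= c,  y >= 0.

So the dual LP is:
  minimize  9y1 + 5y2 + 13y3 + 7y4
  subject to:
    y1 + 4y3 + 2y4 >= 4
    y2 + y3 + 2y4 >= 2
    y1, y2, y3, y4 >= 0

Solving the primal: x* = (3.1667, 0.3333).
  primal value c^T x* = 13.3333.
Solving the dual: y* = (0, 0, 0.6667, 0.6667).
  dual value b^T y* = 13.3333.
Strong duality: c^T x* = b^T y*. Confirmed.

13.3333


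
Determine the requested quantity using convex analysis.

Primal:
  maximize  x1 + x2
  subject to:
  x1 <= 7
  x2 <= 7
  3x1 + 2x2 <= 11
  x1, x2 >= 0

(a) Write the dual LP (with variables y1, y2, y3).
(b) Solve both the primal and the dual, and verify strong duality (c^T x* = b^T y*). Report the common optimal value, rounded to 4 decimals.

The standard primal-dual pair for 'max c^T x s.t. A x <= b, x >= 0' is:
  Dual:  min b^T y  s.t.  A^T y >= c,  y >= 0.

So the dual LP is:
  minimize  7y1 + 7y2 + 11y3
  subject to:
    y1 + 3y3 >= 1
    y2 + 2y3 >= 1
    y1, y2, y3 >= 0

Solving the primal: x* = (0, 5.5).
  primal value c^T x* = 5.5.
Solving the dual: y* = (0, 0, 0.5).
  dual value b^T y* = 5.5.
Strong duality: c^T x* = b^T y*. Confirmed.

5.5


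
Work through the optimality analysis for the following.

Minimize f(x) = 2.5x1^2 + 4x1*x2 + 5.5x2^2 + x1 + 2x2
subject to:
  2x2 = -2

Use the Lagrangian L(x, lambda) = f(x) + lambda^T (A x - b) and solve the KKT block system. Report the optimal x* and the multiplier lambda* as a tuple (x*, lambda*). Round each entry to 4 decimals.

Form the Lagrangian:
  L(x, lambda) = (1/2) x^T Q x + c^T x + lambda^T (A x - b)
Stationarity (grad_x L = 0): Q x + c + A^T lambda = 0.
Primal feasibility: A x = b.

This gives the KKT block system:
  [ Q   A^T ] [ x     ]   [-c ]
  [ A    0  ] [ lambda ] = [ b ]

Solving the linear system:
  x*      = (0.6, -1)
  lambda* = (3.3)
  f(x*)   = 2.6

x* = (0.6, -1), lambda* = (3.3)


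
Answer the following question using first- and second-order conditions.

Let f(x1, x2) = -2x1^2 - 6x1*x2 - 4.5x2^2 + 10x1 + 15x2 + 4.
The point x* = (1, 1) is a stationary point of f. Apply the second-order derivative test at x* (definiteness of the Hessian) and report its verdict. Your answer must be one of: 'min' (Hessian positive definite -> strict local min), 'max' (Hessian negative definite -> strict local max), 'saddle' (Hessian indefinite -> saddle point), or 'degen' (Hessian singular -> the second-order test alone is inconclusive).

Compute the Hessian H = grad^2 f:
  H = [[-4, -6], [-6, -9]]
Verify stationarity: grad f(x*) = H x* + g = (0, 0).
Eigenvalues of H: -13, 0.
H has a zero eigenvalue (singular; negative semidefinite but not definite), so H is neither positive definite, negative definite, nor indefinite. The second-order test alone is inconclusive -> degen.
(Indeed, f is constant along the null direction of H through x*, so x* is not a strict local extremum.)

degen


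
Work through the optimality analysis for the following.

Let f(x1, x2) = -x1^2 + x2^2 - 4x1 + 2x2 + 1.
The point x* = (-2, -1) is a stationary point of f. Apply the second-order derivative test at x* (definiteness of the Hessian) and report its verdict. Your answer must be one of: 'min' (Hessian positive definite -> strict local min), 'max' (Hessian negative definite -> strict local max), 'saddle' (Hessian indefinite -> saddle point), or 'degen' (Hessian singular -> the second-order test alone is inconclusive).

Compute the Hessian H = grad^2 f:
  H = [[-2, 0], [0, 2]]
Verify stationarity: grad f(x*) = H x* + g = (0, 0).
Eigenvalues of H: -2, 2.
Eigenvalues have mixed signs, so H is indefinite -> x* is a saddle point.

saddle


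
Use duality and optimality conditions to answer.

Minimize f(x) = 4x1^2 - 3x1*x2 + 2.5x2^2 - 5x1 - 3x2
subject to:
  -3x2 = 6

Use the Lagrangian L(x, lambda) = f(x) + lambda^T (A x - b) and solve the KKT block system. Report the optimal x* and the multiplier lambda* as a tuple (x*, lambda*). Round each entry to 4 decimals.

Form the Lagrangian:
  L(x, lambda) = (1/2) x^T Q x + c^T x + lambda^T (A x - b)
Stationarity (grad_x L = 0): Q x + c + A^T lambda = 0.
Primal feasibility: A x = b.

This gives the KKT block system:
  [ Q   A^T ] [ x     ]   [-c ]
  [ A    0  ] [ lambda ] = [ b ]

Solving the linear system:
  x*      = (-0.125, -2)
  lambda* = (-4.2083)
  f(x*)   = 15.9375

x* = (-0.125, -2), lambda* = (-4.2083)


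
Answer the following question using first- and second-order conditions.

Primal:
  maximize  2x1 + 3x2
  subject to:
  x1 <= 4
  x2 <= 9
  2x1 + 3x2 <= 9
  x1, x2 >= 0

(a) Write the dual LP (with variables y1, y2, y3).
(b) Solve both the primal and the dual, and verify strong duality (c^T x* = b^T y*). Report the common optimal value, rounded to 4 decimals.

The standard primal-dual pair for 'max c^T x s.t. A x <= b, x >= 0' is:
  Dual:  min b^T y  s.t.  A^T y >= c,  y >= 0.

So the dual LP is:
  minimize  4y1 + 9y2 + 9y3
  subject to:
    y1 + 2y3 >= 2
    y2 + 3y3 >= 3
    y1, y2, y3 >= 0

Solving the primal: x* = (0, 3).
  primal value c^T x* = 9.
Solving the dual: y* = (0, 0, 1).
  dual value b^T y* = 9.
Strong duality: c^T x* = b^T y*. Confirmed.

9


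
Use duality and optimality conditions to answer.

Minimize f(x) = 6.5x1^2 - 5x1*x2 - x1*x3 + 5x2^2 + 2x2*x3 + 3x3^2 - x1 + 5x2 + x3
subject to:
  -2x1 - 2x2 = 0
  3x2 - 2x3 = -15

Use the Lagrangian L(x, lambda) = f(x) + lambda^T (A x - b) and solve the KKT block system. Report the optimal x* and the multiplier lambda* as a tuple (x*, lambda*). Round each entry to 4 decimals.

Form the Lagrangian:
  L(x, lambda) = (1/2) x^T Q x + c^T x + lambda^T (A x - b)
Stationarity (grad_x L = 0): Q x + c + A^T lambda = 0.
Primal feasibility: A x = b.

This gives the KKT block system:
  [ Q   A^T ] [ x     ]   [-c ]
  [ A    0  ] [ lambda ] = [ b ]

Solving the linear system:
  x*      = (1.7568, -1.7568, 4.8649)
  lambda* = (12.8784, 12.4595)
  f(x*)   = 90.6081

x* = (1.7568, -1.7568, 4.8649), lambda* = (12.8784, 12.4595)


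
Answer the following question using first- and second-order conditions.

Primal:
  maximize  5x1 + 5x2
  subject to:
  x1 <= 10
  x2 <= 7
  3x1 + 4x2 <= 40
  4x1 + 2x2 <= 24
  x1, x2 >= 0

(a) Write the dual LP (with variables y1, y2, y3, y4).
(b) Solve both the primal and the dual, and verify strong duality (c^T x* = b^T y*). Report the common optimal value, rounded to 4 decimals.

The standard primal-dual pair for 'max c^T x s.t. A x <= b, x >= 0' is:
  Dual:  min b^T y  s.t.  A^T y >= c,  y >= 0.

So the dual LP is:
  minimize  10y1 + 7y2 + 40y3 + 24y4
  subject to:
    y1 + 3y3 + 4y4 >= 5
    y2 + 4y3 + 2y4 >= 5
    y1, y2, y3, y4 >= 0

Solving the primal: x* = (2.5, 7).
  primal value c^T x* = 47.5.
Solving the dual: y* = (0, 2.5, 0, 1.25).
  dual value b^T y* = 47.5.
Strong duality: c^T x* = b^T y*. Confirmed.

47.5


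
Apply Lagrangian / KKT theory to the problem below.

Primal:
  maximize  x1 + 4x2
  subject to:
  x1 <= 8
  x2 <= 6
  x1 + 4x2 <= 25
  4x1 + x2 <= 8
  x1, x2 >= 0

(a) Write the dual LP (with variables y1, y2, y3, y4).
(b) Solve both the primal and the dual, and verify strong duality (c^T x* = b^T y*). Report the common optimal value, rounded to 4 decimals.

The standard primal-dual pair for 'max c^T x s.t. A x <= b, x >= 0' is:
  Dual:  min b^T y  s.t.  A^T y >= c,  y >= 0.

So the dual LP is:
  minimize  8y1 + 6y2 + 25y3 + 8y4
  subject to:
    y1 + y3 + 4y4 >= 1
    y2 + 4y3 + y4 >= 4
    y1, y2, y3, y4 >= 0

Solving the primal: x* = (0.5, 6).
  primal value c^T x* = 24.5.
Solving the dual: y* = (0, 3.75, 0, 0.25).
  dual value b^T y* = 24.5.
Strong duality: c^T x* = b^T y*. Confirmed.

24.5


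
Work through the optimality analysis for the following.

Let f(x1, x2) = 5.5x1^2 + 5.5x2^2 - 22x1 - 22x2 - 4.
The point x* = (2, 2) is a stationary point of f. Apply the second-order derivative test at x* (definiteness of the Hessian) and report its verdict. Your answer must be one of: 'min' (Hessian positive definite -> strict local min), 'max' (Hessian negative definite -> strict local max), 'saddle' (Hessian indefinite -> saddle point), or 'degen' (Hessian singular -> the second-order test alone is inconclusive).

Compute the Hessian H = grad^2 f:
  H = [[11, 0], [0, 11]]
Verify stationarity: grad f(x*) = H x* + g = (0, 0).
Eigenvalues of H: 11, 11.
Both eigenvalues > 0, so H is positive definite -> x* is a strict local min.

min


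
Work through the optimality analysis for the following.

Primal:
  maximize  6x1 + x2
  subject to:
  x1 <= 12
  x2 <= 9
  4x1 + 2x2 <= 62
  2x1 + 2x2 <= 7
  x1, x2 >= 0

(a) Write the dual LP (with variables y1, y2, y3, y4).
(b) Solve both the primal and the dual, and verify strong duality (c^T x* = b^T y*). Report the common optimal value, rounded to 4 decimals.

The standard primal-dual pair for 'max c^T x s.t. A x <= b, x >= 0' is:
  Dual:  min b^T y  s.t.  A^T y >= c,  y >= 0.

So the dual LP is:
  minimize  12y1 + 9y2 + 62y3 + 7y4
  subject to:
    y1 + 4y3 + 2y4 >= 6
    y2 + 2y3 + 2y4 >= 1
    y1, y2, y3, y4 >= 0

Solving the primal: x* = (3.5, 0).
  primal value c^T x* = 21.
Solving the dual: y* = (0, 0, 0, 3).
  dual value b^T y* = 21.
Strong duality: c^T x* = b^T y*. Confirmed.

21


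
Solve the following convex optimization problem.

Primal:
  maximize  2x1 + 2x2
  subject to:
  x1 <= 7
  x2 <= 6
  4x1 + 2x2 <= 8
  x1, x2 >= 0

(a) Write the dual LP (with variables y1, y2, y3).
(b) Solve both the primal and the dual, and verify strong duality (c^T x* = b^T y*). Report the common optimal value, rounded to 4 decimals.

The standard primal-dual pair for 'max c^T x s.t. A x <= b, x >= 0' is:
  Dual:  min b^T y  s.t.  A^T y >= c,  y >= 0.

So the dual LP is:
  minimize  7y1 + 6y2 + 8y3
  subject to:
    y1 + 4y3 >= 2
    y2 + 2y3 >= 2
    y1, y2, y3 >= 0

Solving the primal: x* = (0, 4).
  primal value c^T x* = 8.
Solving the dual: y* = (0, 0, 1).
  dual value b^T y* = 8.
Strong duality: c^T x* = b^T y*. Confirmed.

8


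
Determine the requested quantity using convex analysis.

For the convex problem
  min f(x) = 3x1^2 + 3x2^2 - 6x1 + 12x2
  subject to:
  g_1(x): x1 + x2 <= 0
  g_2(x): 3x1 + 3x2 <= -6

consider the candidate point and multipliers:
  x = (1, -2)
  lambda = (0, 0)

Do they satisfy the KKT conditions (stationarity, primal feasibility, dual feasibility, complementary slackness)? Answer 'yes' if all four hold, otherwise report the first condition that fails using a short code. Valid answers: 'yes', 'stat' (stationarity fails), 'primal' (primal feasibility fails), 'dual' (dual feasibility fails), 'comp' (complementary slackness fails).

Gradient of f: grad f(x) = Q x + c = (0, 0)
Constraint values g_i(x) = a_i^T x - b_i:
  g_1((1, -2)) = -1
  g_2((1, -2)) = 3
Stationarity residual: grad f(x) + sum_i lambda_i a_i = (0, 0)
  -> stationarity OK
Primal feasibility (all g_i <= 0): FAILS
Dual feasibility (all lambda_i >= 0): OK
Complementary slackness (lambda_i * g_i(x) = 0 for all i): OK

Verdict: the first failing condition is primal_feasibility -> primal.

primal


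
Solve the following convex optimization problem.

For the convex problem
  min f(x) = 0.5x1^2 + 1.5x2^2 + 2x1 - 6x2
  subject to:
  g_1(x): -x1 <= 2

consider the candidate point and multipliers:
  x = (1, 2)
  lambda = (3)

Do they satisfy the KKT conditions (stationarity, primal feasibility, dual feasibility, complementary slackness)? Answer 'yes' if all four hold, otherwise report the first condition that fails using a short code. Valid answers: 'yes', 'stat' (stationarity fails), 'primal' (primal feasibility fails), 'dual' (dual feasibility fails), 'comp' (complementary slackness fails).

Gradient of f: grad f(x) = Q x + c = (3, 0)
Constraint values g_i(x) = a_i^T x - b_i:
  g_1((1, 2)) = -3
Stationarity residual: grad f(x) + sum_i lambda_i a_i = (0, 0)
  -> stationarity OK
Primal feasibility (all g_i <= 0): OK
Dual feasibility (all lambda_i >= 0): OK
Complementary slackness (lambda_i * g_i(x) = 0 for all i): FAILS

Verdict: the first failing condition is complementary_slackness -> comp.

comp


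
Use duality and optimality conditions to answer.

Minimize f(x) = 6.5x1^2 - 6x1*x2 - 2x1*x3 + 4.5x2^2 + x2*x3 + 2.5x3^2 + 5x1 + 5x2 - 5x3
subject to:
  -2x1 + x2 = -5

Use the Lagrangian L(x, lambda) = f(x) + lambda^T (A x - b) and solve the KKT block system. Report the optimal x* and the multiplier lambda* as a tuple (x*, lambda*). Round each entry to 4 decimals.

Form the Lagrangian:
  L(x, lambda) = (1/2) x^T Q x + c^T x + lambda^T (A x - b)
Stationarity (grad_x L = 0): Q x + c + A^T lambda = 0.
Primal feasibility: A x = b.

This gives the KKT block system:
  [ Q   A^T ] [ x     ]   [-c ]
  [ A    0  ] [ lambda ] = [ b ]

Solving the linear system:
  x*      = (1.8, -1.4, 2)
  lambda* = (16.4)
  f(x*)   = 37

x* = (1.8, -1.4, 2), lambda* = (16.4)


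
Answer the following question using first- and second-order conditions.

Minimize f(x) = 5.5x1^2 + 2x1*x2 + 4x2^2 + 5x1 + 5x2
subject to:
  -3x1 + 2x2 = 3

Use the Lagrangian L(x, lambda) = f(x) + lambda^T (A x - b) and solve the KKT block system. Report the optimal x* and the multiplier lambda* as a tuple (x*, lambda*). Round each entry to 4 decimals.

Form the Lagrangian:
  L(x, lambda) = (1/2) x^T Q x + c^T x + lambda^T (A x - b)
Stationarity (grad_x L = 0): Q x + c + A^T lambda = 0.
Primal feasibility: A x = b.

This gives the KKT block system:
  [ Q   A^T ] [ x     ]   [-c ]
  [ A    0  ] [ lambda ] = [ b ]

Solving the linear system:
  x*      = (-0.9571, 0.0643)
  lambda* = (-1.8)
  f(x*)   = 0.4679

x* = (-0.9571, 0.0643), lambda* = (-1.8)


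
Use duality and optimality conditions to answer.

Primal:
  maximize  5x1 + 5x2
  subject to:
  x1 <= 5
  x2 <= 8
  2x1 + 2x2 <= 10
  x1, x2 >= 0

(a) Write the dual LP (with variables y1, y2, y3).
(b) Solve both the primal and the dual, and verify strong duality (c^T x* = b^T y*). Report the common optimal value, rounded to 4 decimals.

The standard primal-dual pair for 'max c^T x s.t. A x <= b, x >= 0' is:
  Dual:  min b^T y  s.t.  A^T y >= c,  y >= 0.

So the dual LP is:
  minimize  5y1 + 8y2 + 10y3
  subject to:
    y1 + 2y3 >= 5
    y2 + 2y3 >= 5
    y1, y2, y3 >= 0

Solving the primal: x* = (0, 5).
  primal value c^T x* = 25.
Solving the dual: y* = (0, 0, 2.5).
  dual value b^T y* = 25.
Strong duality: c^T x* = b^T y*. Confirmed.

25


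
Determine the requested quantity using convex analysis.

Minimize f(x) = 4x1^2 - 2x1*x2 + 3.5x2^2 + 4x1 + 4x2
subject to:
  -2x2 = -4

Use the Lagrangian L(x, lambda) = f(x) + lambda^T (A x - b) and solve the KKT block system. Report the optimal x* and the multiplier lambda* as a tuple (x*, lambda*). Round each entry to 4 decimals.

Form the Lagrangian:
  L(x, lambda) = (1/2) x^T Q x + c^T x + lambda^T (A x - b)
Stationarity (grad_x L = 0): Q x + c + A^T lambda = 0.
Primal feasibility: A x = b.

This gives the KKT block system:
  [ Q   A^T ] [ x     ]   [-c ]
  [ A    0  ] [ lambda ] = [ b ]

Solving the linear system:
  x*      = (0, 2)
  lambda* = (9)
  f(x*)   = 22

x* = (0, 2), lambda* = (9)


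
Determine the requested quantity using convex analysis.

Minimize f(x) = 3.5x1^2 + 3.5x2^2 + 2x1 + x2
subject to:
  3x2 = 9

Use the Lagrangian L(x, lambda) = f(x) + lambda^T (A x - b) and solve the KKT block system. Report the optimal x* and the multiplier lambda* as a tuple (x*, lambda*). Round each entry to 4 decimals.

Form the Lagrangian:
  L(x, lambda) = (1/2) x^T Q x + c^T x + lambda^T (A x - b)
Stationarity (grad_x L = 0): Q x + c + A^T lambda = 0.
Primal feasibility: A x = b.

This gives the KKT block system:
  [ Q   A^T ] [ x     ]   [-c ]
  [ A    0  ] [ lambda ] = [ b ]

Solving the linear system:
  x*      = (-0.2857, 3)
  lambda* = (-7.3333)
  f(x*)   = 34.2143

x* = (-0.2857, 3), lambda* = (-7.3333)


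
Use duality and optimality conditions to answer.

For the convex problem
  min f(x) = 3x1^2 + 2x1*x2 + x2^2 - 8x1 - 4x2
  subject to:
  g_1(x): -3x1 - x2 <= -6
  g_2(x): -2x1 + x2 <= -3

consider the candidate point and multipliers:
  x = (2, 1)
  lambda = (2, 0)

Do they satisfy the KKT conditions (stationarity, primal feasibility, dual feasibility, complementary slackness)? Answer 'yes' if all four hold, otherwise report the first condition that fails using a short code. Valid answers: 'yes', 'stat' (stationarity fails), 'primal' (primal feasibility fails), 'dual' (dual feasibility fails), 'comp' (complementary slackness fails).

Gradient of f: grad f(x) = Q x + c = (6, 2)
Constraint values g_i(x) = a_i^T x - b_i:
  g_1((2, 1)) = -1
  g_2((2, 1)) = 0
Stationarity residual: grad f(x) + sum_i lambda_i a_i = (0, 0)
  -> stationarity OK
Primal feasibility (all g_i <= 0): OK
Dual feasibility (all lambda_i >= 0): OK
Complementary slackness (lambda_i * g_i(x) = 0 for all i): FAILS

Verdict: the first failing condition is complementary_slackness -> comp.

comp


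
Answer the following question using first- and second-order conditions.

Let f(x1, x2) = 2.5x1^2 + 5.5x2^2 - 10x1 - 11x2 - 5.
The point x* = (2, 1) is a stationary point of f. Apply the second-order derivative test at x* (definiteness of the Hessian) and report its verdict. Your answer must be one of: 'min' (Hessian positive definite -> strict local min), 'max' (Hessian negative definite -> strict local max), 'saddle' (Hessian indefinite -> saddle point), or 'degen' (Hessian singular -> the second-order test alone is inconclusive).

Compute the Hessian H = grad^2 f:
  H = [[5, 0], [0, 11]]
Verify stationarity: grad f(x*) = H x* + g = (0, 0).
Eigenvalues of H: 5, 11.
Both eigenvalues > 0, so H is positive definite -> x* is a strict local min.

min


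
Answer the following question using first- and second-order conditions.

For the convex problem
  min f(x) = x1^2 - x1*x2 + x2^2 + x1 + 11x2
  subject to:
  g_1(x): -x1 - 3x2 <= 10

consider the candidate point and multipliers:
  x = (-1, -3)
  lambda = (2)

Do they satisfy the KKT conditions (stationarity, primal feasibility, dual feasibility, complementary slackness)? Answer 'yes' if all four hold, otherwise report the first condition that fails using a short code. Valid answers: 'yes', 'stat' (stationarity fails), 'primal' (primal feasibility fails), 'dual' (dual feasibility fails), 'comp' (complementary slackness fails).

Gradient of f: grad f(x) = Q x + c = (2, 6)
Constraint values g_i(x) = a_i^T x - b_i:
  g_1((-1, -3)) = 0
Stationarity residual: grad f(x) + sum_i lambda_i a_i = (0, 0)
  -> stationarity OK
Primal feasibility (all g_i <= 0): OK
Dual feasibility (all lambda_i >= 0): OK
Complementary slackness (lambda_i * g_i(x) = 0 for all i): OK

Verdict: yes, KKT holds.

yes


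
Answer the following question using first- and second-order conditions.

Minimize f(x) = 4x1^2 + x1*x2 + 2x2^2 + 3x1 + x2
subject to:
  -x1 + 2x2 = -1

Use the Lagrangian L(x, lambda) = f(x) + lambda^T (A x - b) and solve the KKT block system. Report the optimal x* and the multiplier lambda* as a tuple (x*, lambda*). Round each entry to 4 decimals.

Form the Lagrangian:
  L(x, lambda) = (1/2) x^T Q x + c^T x + lambda^T (A x - b)
Stationarity (grad_x L = 0): Q x + c + A^T lambda = 0.
Primal feasibility: A x = b.

This gives the KKT block system:
  [ Q   A^T ] [ x     ]   [-c ]
  [ A    0  ] [ lambda ] = [ b ]

Solving the linear system:
  x*      = (-0.2, -0.6)
  lambda* = (0.8)
  f(x*)   = -0.2

x* = (-0.2, -0.6), lambda* = (0.8)


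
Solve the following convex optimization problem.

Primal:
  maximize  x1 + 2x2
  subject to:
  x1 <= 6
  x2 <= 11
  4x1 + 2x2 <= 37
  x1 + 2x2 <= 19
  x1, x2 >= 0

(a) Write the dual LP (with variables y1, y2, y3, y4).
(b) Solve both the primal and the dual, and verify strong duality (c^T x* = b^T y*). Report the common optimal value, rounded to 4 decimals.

The standard primal-dual pair for 'max c^T x s.t. A x <= b, x >= 0' is:
  Dual:  min b^T y  s.t.  A^T y >= c,  y >= 0.

So the dual LP is:
  minimize  6y1 + 11y2 + 37y3 + 19y4
  subject to:
    y1 + 4y3 + y4 >= 1
    y2 + 2y3 + 2y4 >= 2
    y1, y2, y3, y4 >= 0

Solving the primal: x* = (6, 6.5).
  primal value c^T x* = 19.
Solving the dual: y* = (0, 0, 0, 1).
  dual value b^T y* = 19.
Strong duality: c^T x* = b^T y*. Confirmed.

19


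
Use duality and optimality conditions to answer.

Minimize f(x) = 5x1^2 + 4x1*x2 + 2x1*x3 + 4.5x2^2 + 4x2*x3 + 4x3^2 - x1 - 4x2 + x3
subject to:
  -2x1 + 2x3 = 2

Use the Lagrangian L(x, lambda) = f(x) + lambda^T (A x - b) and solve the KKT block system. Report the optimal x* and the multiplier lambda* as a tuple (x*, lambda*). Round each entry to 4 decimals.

Form the Lagrangian:
  L(x, lambda) = (1/2) x^T Q x + c^T x + lambda^T (A x - b)
Stationarity (grad_x L = 0): Q x + c + A^T lambda = 0.
Primal feasibility: A x = b.

This gives the KKT block system:
  [ Q   A^T ] [ x     ]   [-c ]
  [ A    0  ] [ lambda ] = [ b ]

Solving the linear system:
  x*      = (-0.6716, 0.597, 0.3284)
  lambda* = (-2.3358)
  f(x*)   = 1.6418

x* = (-0.6716, 0.597, 0.3284), lambda* = (-2.3358)


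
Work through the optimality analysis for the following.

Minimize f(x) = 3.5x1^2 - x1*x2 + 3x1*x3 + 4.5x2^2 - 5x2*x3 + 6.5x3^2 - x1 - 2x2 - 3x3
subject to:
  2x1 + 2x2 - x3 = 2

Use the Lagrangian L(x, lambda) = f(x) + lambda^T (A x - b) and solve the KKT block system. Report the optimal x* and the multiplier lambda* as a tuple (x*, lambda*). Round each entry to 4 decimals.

Form the Lagrangian:
  L(x, lambda) = (1/2) x^T Q x + c^T x + lambda^T (A x - b)
Stationarity (grad_x L = 0): Q x + c + A^T lambda = 0.
Primal feasibility: A x = b.

This gives the KKT block system:
  [ Q   A^T ] [ x     ]   [-c ]
  [ A    0  ] [ lambda ] = [ b ]

Solving the linear system:
  x*      = (0.4487, 0.7051, 0.3077)
  lambda* = (-1.1795)
  f(x*)   = -0.2115

x* = (0.4487, 0.7051, 0.3077), lambda* = (-1.1795)


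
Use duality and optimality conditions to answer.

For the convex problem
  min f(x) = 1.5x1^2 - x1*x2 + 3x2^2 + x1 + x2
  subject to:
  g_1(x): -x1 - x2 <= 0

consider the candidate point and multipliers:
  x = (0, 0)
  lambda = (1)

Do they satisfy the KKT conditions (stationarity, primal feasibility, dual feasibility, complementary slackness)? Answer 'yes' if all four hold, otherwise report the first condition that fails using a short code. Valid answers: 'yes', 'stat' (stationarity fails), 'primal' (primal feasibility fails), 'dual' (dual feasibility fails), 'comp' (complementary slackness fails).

Gradient of f: grad f(x) = Q x + c = (1, 1)
Constraint values g_i(x) = a_i^T x - b_i:
  g_1((0, 0)) = 0
Stationarity residual: grad f(x) + sum_i lambda_i a_i = (0, 0)
  -> stationarity OK
Primal feasibility (all g_i <= 0): OK
Dual feasibility (all lambda_i >= 0): OK
Complementary slackness (lambda_i * g_i(x) = 0 for all i): OK

Verdict: yes, KKT holds.

yes


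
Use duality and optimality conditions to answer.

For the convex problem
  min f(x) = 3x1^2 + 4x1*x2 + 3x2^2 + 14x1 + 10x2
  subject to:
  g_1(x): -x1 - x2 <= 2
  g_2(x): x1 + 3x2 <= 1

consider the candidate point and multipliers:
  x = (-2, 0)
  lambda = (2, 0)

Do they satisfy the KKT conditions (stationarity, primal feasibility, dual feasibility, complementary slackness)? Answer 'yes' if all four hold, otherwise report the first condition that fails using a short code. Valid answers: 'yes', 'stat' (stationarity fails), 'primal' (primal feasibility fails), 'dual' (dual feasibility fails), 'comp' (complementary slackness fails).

Gradient of f: grad f(x) = Q x + c = (2, 2)
Constraint values g_i(x) = a_i^T x - b_i:
  g_1((-2, 0)) = 0
  g_2((-2, 0)) = -3
Stationarity residual: grad f(x) + sum_i lambda_i a_i = (0, 0)
  -> stationarity OK
Primal feasibility (all g_i <= 0): OK
Dual feasibility (all lambda_i >= 0): OK
Complementary slackness (lambda_i * g_i(x) = 0 for all i): OK

Verdict: yes, KKT holds.

yes


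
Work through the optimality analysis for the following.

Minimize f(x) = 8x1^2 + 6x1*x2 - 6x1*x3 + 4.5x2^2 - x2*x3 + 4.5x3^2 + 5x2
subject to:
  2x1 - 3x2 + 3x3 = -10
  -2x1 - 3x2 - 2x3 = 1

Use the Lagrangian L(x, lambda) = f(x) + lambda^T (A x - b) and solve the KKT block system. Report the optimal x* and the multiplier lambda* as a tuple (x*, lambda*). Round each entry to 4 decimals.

Form the Lagrangian:
  L(x, lambda) = (1/2) x^T Q x + c^T x + lambda^T (A x - b)
Stationarity (grad_x L = 0): Q x + c + A^T lambda = 0.
Primal feasibility: A x = b.

This gives the KKT block system:
  [ Q   A^T ] [ x     ]   [-c ]
  [ A    0  ] [ lambda ] = [ b ]

Solving the linear system:
  x*      = (-1.1589, 1.2879, -1.2729)
  lambda* = (2.6128, 1.0239)
  f(x*)   = 15.7717

x* = (-1.1589, 1.2879, -1.2729), lambda* = (2.6128, 1.0239)


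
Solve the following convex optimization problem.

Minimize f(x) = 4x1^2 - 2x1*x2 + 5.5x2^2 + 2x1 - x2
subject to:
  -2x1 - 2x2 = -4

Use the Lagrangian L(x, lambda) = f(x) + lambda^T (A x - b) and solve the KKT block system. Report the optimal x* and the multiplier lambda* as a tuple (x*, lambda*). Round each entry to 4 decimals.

Form the Lagrangian:
  L(x, lambda) = (1/2) x^T Q x + c^T x + lambda^T (A x - b)
Stationarity (grad_x L = 0): Q x + c + A^T lambda = 0.
Primal feasibility: A x = b.

This gives the KKT block system:
  [ Q   A^T ] [ x     ]   [-c ]
  [ A    0  ] [ lambda ] = [ b ]

Solving the linear system:
  x*      = (1, 1)
  lambda* = (4)
  f(x*)   = 8.5

x* = (1, 1), lambda* = (4)
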